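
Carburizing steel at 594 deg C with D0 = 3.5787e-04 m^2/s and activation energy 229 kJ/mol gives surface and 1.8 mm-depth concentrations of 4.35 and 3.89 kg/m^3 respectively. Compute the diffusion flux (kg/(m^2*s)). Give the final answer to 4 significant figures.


Step 1: D = D0 * exp(-Qd/(R*T))
T = 594 + 273.15 = 867.15 K
D = 3.5787e-04 * exp(-229e3 / (8.314 * 867.15)) = 5.74012e-18 m^2/s
Step 2: J = D * (C1 - C2) / dx
J = 5.74012e-18 * (4.35 - 3.89) / 1.8e-03
J = 1.467e-15 kg/(m^2*s)


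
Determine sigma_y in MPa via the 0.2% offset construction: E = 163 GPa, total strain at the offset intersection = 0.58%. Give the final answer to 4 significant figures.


Offset strain = 0.002
Elastic strain at yield = total_strain - offset = 5.8e-03 - 0.002 = 3.8e-03
sigma_y = E * elastic_strain = 163000 * 3.8e-03
sigma_y = 619.4 MPa


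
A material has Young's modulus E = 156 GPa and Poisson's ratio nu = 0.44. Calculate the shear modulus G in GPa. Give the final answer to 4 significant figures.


G = E / (2*(1+nu))
G = 156 / (2*(1+0.44))
G = 54.17 GPa


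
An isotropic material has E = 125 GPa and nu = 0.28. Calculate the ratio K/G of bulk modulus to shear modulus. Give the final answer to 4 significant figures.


G = E / (2*(1+nu))
G = 125 / (2*(1+0.28)) = 48.8281 GPa
K = E / (3*(1-2*nu))
K = 125 / (3*(1-2*0.28)) = 94.697 GPa
K/G = 94.697 / 48.8281 = 1.939


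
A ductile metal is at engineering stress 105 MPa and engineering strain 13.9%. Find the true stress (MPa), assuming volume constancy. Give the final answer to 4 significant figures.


sigma_true = sigma_eng * (1 + epsilon_eng)
sigma_true = 105 * (1 + 0.139)
sigma_true = 119.6 MPa


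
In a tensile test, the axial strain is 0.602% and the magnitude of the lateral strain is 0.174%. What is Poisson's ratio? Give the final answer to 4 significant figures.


nu = -epsilon_lat / epsilon_axial
Lateral strain is contraction (negative), so using magnitudes:
nu = 0.174 / 0.602
nu = 0.289


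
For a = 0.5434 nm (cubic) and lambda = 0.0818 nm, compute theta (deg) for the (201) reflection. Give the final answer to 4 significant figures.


d = a / sqrt(h^2+k^2+l^2)
d = 0.5434 / sqrt(5) = 0.243016 nm
lambda = 2*d*sin(theta)  =>  sin(theta) = lambda / (2*d)
sin(theta) = 0.0818 / (2 * 0.243016) = 0.168302
theta = 9.689 deg


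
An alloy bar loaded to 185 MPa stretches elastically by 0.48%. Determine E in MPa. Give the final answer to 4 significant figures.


E = sigma / epsilon
epsilon = 0.48% = 4.8e-03
E = 185 / 4.8e-03
E = 38540 MPa


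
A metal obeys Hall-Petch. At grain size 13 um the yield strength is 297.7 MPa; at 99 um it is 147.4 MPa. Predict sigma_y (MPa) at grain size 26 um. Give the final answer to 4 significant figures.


sigma_y = sigma0 + k / sqrt(d)
1/sqrt(d1) = 1/sqrt(1.3e-05) = 277.35;  1/sqrt(d2) = 100.504
k = (sigma1 - sigma2) / (1/sqrt(d1) - 1/sqrt(d2)) = (297.7 - 147.4) / (277.35 - 100.504) = 0.84989 MPa*m^0.5
sigma0 = sigma1 - k/sqrt(d1) = 297.7 - 0.84989*277.35 = 61.9828 MPa
sigma_y(d3) = 61.9828 + 0.84989 / sqrt(2.6e-05) = 228.7 MPa


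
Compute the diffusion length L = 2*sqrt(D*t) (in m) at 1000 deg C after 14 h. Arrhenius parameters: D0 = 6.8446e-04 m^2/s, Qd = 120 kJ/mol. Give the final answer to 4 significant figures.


Step 1: D = D0 * exp(-Qd/(R*T))
T = 1273.15 K
D = 6.8446e-04 * exp(-120e3 / (8.314 * 1273.15)) = 8.16254e-09 m^2/s
Step 2: L = 2*sqrt(D*t)
t = 14 h = 50400 s
L = 2*sqrt(8.16254e-09 * 50400) = 0.04057 m


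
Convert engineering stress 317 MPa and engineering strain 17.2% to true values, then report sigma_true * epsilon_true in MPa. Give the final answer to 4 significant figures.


sigma_true = sigma_eng * (1 + epsilon_eng)
sigma_true = 317 * (1 + 0.172) = 371.524 MPa
epsilon_true = ln(1 + epsilon_eng)
epsilon_true = ln(1 + 0.172) = 0.158712
sigma_true * epsilon_true = 371.524 * 0.158712 = 58.97 MPa


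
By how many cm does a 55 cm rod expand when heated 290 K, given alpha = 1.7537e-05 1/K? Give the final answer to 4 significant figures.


dL = L0 * alpha * dT
dL = 55 * 1.7537e-05 * 290
dL = 0.2797 cm


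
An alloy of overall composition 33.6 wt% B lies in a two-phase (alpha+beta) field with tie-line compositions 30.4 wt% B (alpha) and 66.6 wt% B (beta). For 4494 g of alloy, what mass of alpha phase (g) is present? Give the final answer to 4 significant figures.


f_alpha = (C_beta - C0) / (C_beta - C_alpha)
f_alpha = (66.6 - 33.6) / (66.6 - 30.4) = 0.911602
m_alpha = f_alpha * m_total = 0.911602 * 4494 = 4097 g


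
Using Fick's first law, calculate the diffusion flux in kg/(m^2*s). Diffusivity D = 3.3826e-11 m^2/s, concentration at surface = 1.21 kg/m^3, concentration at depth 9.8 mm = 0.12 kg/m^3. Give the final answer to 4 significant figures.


J = -D * (dC/dx) = D * (C1 - C2) / dx
J = 3.3826e-11 * (1.21 - 0.12) / 9.8e-03
J = 3.762e-09 kg/(m^2*s)


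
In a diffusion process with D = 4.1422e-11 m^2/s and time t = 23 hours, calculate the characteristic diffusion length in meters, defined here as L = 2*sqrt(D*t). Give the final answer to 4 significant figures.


t = 23 hr = 82800 s
Diffusion length = 2*sqrt(D*t)
= 2*sqrt(4.1422e-11 * 82800)
= 3.704e-03 m


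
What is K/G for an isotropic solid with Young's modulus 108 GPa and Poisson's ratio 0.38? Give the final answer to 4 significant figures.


G = E / (2*(1+nu))
G = 108 / (2*(1+0.38)) = 39.1304 GPa
K = E / (3*(1-2*nu))
K = 108 / (3*(1-2*0.38)) = 150 GPa
K/G = 150 / 39.1304 = 3.833


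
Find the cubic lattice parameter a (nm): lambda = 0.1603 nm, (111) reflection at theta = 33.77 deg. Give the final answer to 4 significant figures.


d = lambda / (2*sin(theta))
d = 0.1603 / (2*sin(33.77 deg))
d = 0.144191 nm
a = d * sqrt(h^2+k^2+l^2) = 0.144191 * sqrt(3)
a = 0.2497 nm


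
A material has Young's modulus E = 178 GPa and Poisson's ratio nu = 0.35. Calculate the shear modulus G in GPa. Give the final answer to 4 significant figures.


G = E / (2*(1+nu))
G = 178 / (2*(1+0.35))
G = 65.93 GPa


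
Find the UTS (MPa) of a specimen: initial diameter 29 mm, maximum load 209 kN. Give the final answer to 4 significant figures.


A0 = pi*(d/2)^2 = pi*(29/2)^2 = 660.52 mm^2
UTS = F_max / A0 = 209*1000 / 660.52
UTS = 316.4 MPa


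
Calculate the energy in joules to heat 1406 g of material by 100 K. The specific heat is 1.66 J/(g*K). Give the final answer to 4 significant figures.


Q = m * cp * dT
Q = 1406 * 1.66 * 100
Q = 233400 J


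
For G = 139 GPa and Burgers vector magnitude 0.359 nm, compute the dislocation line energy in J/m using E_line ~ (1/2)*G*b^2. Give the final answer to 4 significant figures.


E = G*b^2/2
b = 0.359 nm = 3.59e-10 m
G = 139 GPa = 1.39e+11 Pa
E = 0.5 * 1.39e+11 * (3.59e-10)^2
E = 8.957e-09 J/m


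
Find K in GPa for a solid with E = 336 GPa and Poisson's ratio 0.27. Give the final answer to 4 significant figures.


K = E / (3*(1-2*nu))
K = 336 / (3*(1-2*0.27))
K = 243.5 GPa


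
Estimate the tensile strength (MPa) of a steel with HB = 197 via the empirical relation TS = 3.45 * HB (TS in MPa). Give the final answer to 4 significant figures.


TS (MPa) = 3.45 * HB
TS = 3.45 * 197
TS = 679.7 MPa


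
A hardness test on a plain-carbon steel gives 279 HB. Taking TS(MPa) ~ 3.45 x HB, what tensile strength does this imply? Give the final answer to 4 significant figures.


TS (MPa) = 3.45 * HB
TS = 3.45 * 279
TS = 962.6 MPa


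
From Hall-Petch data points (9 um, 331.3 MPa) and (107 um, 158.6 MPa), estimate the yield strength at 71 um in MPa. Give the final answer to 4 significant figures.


sigma_y = sigma0 + k / sqrt(d)
1/sqrt(d1) = 1/sqrt(9e-06) = 333.333;  1/sqrt(d2) = 96.6736
k = (sigma1 - sigma2) / (1/sqrt(d1) - 1/sqrt(d2)) = (331.3 - 158.6) / (333.333 - 96.6736) = 0.72974 MPa*m^0.5
sigma0 = sigma1 - k/sqrt(d1) = 331.3 - 0.72974*333.333 = 88.0534 MPa
sigma_y(d3) = 88.0534 + 0.72974 / sqrt(7.1e-05) = 174.7 MPa


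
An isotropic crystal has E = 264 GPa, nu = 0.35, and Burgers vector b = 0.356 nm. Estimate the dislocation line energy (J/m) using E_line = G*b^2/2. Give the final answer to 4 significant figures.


Step 1: G = E / (2*(1+nu))
G = 264 / (2*(1+0.35)) = 97.7778 GPa = 9.77778e+10 Pa
Step 2: E_line = G*b^2/2
b = 0.356 nm = 3.56e-10 m
E_line = 0.5 * 9.77778e+10 * (3.56e-10)^2 = 6.196e-09 J/m


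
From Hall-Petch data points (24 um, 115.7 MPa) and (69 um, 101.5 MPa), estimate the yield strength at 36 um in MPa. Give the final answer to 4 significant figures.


sigma_y = sigma0 + k / sqrt(d)
1/sqrt(d1) = 1/sqrt(2.4e-05) = 204.124;  1/sqrt(d2) = 120.386
k = (sigma1 - sigma2) / (1/sqrt(d1) - 1/sqrt(d2)) = (115.7 - 101.5) / (204.124 - 120.386) = 0.169576 MPa*m^0.5
sigma0 = sigma1 - k/sqrt(d1) = 115.7 - 0.169576*204.124 = 81.0855 MPa
sigma_y(d3) = 81.0855 + 0.169576 / sqrt(3.6e-05) = 109.3 MPa


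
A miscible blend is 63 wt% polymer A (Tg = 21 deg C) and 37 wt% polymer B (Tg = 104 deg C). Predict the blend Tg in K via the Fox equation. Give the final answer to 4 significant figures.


1/Tg = w1/Tg1 + w2/Tg2 (in Kelvin)
Tg1 = 294.15 K, Tg2 = 377.15 K
1/Tg = 0.63/294.15 + 0.37/377.15
Tg = 320.2 K


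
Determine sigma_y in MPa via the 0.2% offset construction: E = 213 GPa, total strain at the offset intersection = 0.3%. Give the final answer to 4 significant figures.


Offset strain = 0.002
Elastic strain at yield = total_strain - offset = 3e-03 - 0.002 = 1e-03
sigma_y = E * elastic_strain = 213000 * 1e-03
sigma_y = 213 MPa


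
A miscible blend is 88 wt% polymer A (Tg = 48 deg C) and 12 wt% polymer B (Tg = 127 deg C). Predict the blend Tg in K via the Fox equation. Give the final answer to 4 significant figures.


1/Tg = w1/Tg1 + w2/Tg2 (in Kelvin)
Tg1 = 321.15 K, Tg2 = 400.15 K
1/Tg = 0.88/321.15 + 0.12/400.15
Tg = 328.9 K


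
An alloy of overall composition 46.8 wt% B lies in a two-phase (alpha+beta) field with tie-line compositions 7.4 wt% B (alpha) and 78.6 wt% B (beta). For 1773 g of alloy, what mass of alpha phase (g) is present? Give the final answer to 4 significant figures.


f_alpha = (C_beta - C0) / (C_beta - C_alpha)
f_alpha = (78.6 - 46.8) / (78.6 - 7.4) = 0.446629
m_alpha = f_alpha * m_total = 0.446629 * 1773 = 791.9 g


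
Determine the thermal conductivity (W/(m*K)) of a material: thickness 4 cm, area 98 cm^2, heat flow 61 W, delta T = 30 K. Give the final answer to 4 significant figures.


k = Q*L / (A*dT)
L = 0.04 m, A = 9.8e-03 m^2
k = 61 * 0.04 / (9.8e-03 * 30)
k = 8.299 W/(m*K)


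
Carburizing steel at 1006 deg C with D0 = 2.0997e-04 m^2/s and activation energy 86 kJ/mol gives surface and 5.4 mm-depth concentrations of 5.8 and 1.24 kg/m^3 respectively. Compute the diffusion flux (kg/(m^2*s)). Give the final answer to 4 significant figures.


Step 1: D = D0 * exp(-Qd/(R*T))
T = 1006 + 273.15 = 1279.15 K
D = 2.0997e-04 * exp(-86e3 / (8.314 * 1279.15)) = 6.45927e-08 m^2/s
Step 2: J = D * (C1 - C2) / dx
J = 6.45927e-08 * (5.8 - 1.24) / 5.4e-03
J = 5.454e-05 kg/(m^2*s)


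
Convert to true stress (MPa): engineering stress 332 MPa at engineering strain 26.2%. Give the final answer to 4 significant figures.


sigma_true = sigma_eng * (1 + epsilon_eng)
sigma_true = 332 * (1 + 0.262)
sigma_true = 419 MPa


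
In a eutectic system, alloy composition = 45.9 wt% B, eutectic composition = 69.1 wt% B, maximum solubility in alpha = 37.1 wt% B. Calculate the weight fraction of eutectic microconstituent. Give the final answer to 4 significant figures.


f_primary = (C_e - C0) / (C_e - C_alpha_max)
f_primary = (69.1 - 45.9) / (69.1 - 37.1)
f_primary = 0.725
f_eutectic = 1 - 0.725 = 0.275


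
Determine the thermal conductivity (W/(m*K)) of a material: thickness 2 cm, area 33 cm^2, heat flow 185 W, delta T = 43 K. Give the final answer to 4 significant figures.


k = Q*L / (A*dT)
L = 0.02 m, A = 3.3e-03 m^2
k = 185 * 0.02 / (3.3e-03 * 43)
k = 26.07 W/(m*K)


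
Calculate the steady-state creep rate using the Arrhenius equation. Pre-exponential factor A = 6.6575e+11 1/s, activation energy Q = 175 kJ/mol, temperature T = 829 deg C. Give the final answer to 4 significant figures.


rate = A * exp(-Q / (R*T))
T = 829 + 273.15 = 1102.15 K
rate = 6.6575e+11 * exp(-175e3 / (8.314 * 1102.15))
rate = 3382 1/s


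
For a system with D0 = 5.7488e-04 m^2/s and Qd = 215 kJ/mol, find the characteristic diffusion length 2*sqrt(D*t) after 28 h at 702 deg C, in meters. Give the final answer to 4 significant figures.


Step 1: D = D0 * exp(-Qd/(R*T))
T = 975.15 K
D = 5.7488e-04 * exp(-215e3 / (8.314 * 975.15)) = 1.74793e-15 m^2/s
Step 2: L = 2*sqrt(D*t)
t = 28 h = 100800 s
L = 2*sqrt(1.74793e-15 * 100800) = 2.655e-05 m


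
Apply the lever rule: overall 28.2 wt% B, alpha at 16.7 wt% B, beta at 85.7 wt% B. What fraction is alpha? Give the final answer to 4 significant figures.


f_alpha = (C_beta - C0) / (C_beta - C_alpha)
f_alpha = (85.7 - 28.2) / (85.7 - 16.7)
f_alpha = 0.8333


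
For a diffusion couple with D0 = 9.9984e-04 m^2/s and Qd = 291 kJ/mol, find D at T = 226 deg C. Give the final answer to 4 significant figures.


D = D0 * exp(-Qd / (R*T))
T = 499.15 K
D = 9.9984e-04 * exp(-291e3 / (8.314 * 499.15))
D = 3.52e-34 m^2/s


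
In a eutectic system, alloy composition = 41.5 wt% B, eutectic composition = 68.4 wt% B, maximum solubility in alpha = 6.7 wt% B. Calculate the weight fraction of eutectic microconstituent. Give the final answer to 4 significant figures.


f_primary = (C_e - C0) / (C_e - C_alpha_max)
f_primary = (68.4 - 41.5) / (68.4 - 6.7)
f_primary = 0.435981
f_eutectic = 1 - 0.435981 = 0.564


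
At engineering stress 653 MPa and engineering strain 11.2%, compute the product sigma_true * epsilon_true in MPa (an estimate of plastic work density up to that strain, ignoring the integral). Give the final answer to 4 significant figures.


sigma_true = sigma_eng * (1 + epsilon_eng)
sigma_true = 653 * (1 + 0.112) = 726.136 MPa
epsilon_true = ln(1 + epsilon_eng)
epsilon_true = ln(1 + 0.112) = 0.10616
sigma_true * epsilon_true = 726.136 * 0.10616 = 77.09 MPa


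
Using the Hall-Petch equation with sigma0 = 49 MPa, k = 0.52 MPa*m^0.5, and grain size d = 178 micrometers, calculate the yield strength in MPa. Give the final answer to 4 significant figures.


sigma_y = sigma0 + k / sqrt(d)
d = 178 um = 1.78e-04 m
sigma_y = 49 + 0.52 / sqrt(1.78e-04)
sigma_y = 87.98 MPa


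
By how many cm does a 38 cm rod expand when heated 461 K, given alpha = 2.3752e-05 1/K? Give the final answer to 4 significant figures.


dL = L0 * alpha * dT
dL = 38 * 2.3752e-05 * 461
dL = 0.4161 cm


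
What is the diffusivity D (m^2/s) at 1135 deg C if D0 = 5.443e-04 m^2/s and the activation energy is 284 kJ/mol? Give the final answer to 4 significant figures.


D = D0 * exp(-Qd / (R*T))
T = 1408.15 K
D = 5.443e-04 * exp(-284e3 / (8.314 * 1408.15))
D = 1.587e-14 m^2/s


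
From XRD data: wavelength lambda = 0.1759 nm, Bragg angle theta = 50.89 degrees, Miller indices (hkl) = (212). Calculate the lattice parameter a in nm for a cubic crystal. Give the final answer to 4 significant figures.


d = lambda / (2*sin(theta))
d = 0.1759 / (2*sin(50.89 deg))
d = 0.113347 nm
a = d * sqrt(h^2+k^2+l^2) = 0.113347 * sqrt(9)
a = 0.34 nm


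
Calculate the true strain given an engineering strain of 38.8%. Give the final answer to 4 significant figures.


epsilon_true = ln(1 + epsilon_eng)
epsilon_true = ln(1 + 0.388)
epsilon_true = 0.3279


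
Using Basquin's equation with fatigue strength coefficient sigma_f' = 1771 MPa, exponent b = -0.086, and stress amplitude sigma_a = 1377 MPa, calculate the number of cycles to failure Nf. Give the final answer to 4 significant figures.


sigma_a = sigma_f' * (2*Nf)^b
2*Nf = (sigma_a / sigma_f')^(1/b)
2*Nf = (1377 / 1771)^(1/-0.086)
2*Nf = 18.6531
Nf = 9.327 cycles


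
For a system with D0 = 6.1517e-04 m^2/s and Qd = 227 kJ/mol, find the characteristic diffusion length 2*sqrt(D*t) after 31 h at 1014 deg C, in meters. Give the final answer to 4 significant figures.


Step 1: D = D0 * exp(-Qd/(R*T))
T = 1287.15 K
D = 6.1517e-04 * exp(-227e3 / (8.314 * 1287.15)) = 3.77254e-13 m^2/s
Step 2: L = 2*sqrt(D*t)
t = 31 h = 111600 s
L = 2*sqrt(3.77254e-13 * 111600) = 4.104e-04 m


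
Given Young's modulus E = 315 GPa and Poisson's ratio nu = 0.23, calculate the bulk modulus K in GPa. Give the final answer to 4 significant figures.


K = E / (3*(1-2*nu))
K = 315 / (3*(1-2*0.23))
K = 194.4 GPa


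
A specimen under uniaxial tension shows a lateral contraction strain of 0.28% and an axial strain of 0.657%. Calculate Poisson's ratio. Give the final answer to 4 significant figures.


nu = -epsilon_lat / epsilon_axial
Lateral strain is contraction (negative), so using magnitudes:
nu = 0.28 / 0.657
nu = 0.4262


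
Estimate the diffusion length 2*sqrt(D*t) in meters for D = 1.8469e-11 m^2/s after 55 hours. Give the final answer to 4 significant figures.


t = 55 hr = 198000 s
Diffusion length = 2*sqrt(D*t)
= 2*sqrt(1.8469e-11 * 198000)
= 3.825e-03 m


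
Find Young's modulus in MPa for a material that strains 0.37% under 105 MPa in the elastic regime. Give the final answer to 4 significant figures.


E = sigma / epsilon
epsilon = 0.37% = 3.7e-03
E = 105 / 3.7e-03
E = 28380 MPa


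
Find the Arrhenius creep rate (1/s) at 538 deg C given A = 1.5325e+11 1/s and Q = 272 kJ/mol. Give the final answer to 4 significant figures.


rate = A * exp(-Q / (R*T))
T = 538 + 273.15 = 811.15 K
rate = 1.5325e+11 * exp(-272e3 / (8.314 * 811.15))
rate = 4.668e-07 1/s


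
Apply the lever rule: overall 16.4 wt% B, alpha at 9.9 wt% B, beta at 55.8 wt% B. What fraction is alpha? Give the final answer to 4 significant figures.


f_alpha = (C_beta - C0) / (C_beta - C_alpha)
f_alpha = (55.8 - 16.4) / (55.8 - 9.9)
f_alpha = 0.8584


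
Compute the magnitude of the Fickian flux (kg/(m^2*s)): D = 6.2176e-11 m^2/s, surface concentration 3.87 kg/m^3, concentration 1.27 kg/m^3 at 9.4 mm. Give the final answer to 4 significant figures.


J = -D * (dC/dx) = D * (C1 - C2) / dx
J = 6.2176e-11 * (3.87 - 1.27) / 9.4e-03
J = 1.72e-08 kg/(m^2*s)


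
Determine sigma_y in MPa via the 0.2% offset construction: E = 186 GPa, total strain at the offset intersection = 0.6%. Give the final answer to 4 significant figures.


Offset strain = 0.002
Elastic strain at yield = total_strain - offset = 6e-03 - 0.002 = 4e-03
sigma_y = E * elastic_strain = 186000 * 4e-03
sigma_y = 744 MPa


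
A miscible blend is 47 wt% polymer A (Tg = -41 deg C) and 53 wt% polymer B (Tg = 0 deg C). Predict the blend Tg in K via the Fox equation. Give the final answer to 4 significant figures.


1/Tg = w1/Tg1 + w2/Tg2 (in Kelvin)
Tg1 = 232.15 K, Tg2 = 273.15 K
1/Tg = 0.47/232.15 + 0.53/273.15
Tg = 252.2 K


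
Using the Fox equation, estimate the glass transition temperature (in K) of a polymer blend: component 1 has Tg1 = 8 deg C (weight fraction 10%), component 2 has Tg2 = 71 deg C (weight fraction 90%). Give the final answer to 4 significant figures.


1/Tg = w1/Tg1 + w2/Tg2 (in Kelvin)
Tg1 = 281.15 K, Tg2 = 344.15 K
1/Tg = 0.1/281.15 + 0.9/344.15
Tg = 336.6 K


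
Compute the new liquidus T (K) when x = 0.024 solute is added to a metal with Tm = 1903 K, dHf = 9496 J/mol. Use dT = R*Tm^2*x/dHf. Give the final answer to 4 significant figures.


dT = R*Tm^2*x / dHf
dT = 8.314 * 1903^2 * 0.024 / 9496
dT = 76.0954 K
T_new = 1903 - 76.0954 = 1827 K


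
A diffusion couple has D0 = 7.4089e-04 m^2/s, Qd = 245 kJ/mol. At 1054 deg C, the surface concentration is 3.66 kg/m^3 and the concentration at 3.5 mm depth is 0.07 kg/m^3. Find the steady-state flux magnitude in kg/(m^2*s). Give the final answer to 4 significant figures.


Step 1: D = D0 * exp(-Qd/(R*T))
T = 1054 + 273.15 = 1327.15 K
D = 7.4089e-04 * exp(-245e3 / (8.314 * 1327.15)) = 1.68489e-13 m^2/s
Step 2: J = D * (C1 - C2) / dx
J = 1.68489e-13 * (3.66 - 0.07) / 3.5e-03
J = 1.728e-10 kg/(m^2*s)


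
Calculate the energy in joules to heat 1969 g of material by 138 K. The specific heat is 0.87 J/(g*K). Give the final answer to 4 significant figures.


Q = m * cp * dT
Q = 1969 * 0.87 * 138
Q = 236400 J


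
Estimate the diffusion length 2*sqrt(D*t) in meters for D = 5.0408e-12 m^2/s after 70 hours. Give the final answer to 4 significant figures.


t = 70 hr = 252000 s
Diffusion length = 2*sqrt(D*t)
= 2*sqrt(5.0408e-12 * 252000)
= 2.254e-03 m


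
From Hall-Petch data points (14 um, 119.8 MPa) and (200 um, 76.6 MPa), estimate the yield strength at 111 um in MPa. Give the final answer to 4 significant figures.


sigma_y = sigma0 + k / sqrt(d)
1/sqrt(d1) = 1/sqrt(1.4e-05) = 267.261;  1/sqrt(d2) = 70.7107
k = (sigma1 - sigma2) / (1/sqrt(d1) - 1/sqrt(d2)) = (119.8 - 76.6) / (267.261 - 70.7107) = 0.219791 MPa*m^0.5
sigma0 = sigma1 - k/sqrt(d1) = 119.8 - 0.219791*267.261 = 61.0584 MPa
sigma_y(d3) = 61.0584 + 0.219791 / sqrt(1.11e-04) = 81.92 MPa


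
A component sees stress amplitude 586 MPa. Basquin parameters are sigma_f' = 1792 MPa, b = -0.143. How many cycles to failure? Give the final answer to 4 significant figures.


sigma_a = sigma_f' * (2*Nf)^b
2*Nf = (sigma_a / sigma_f')^(1/b)
2*Nf = (586 / 1792)^(1/-0.143)
2*Nf = 2481.35
Nf = 1241 cycles


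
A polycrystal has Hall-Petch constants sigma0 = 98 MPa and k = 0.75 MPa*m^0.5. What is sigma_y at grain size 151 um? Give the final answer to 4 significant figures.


sigma_y = sigma0 + k / sqrt(d)
d = 151 um = 1.51e-04 m
sigma_y = 98 + 0.75 / sqrt(1.51e-04)
sigma_y = 159 MPa


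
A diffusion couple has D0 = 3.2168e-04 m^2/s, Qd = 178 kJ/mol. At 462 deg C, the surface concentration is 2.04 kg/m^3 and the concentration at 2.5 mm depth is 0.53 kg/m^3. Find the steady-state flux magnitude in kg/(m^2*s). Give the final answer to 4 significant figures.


Step 1: D = D0 * exp(-Qd/(R*T))
T = 462 + 273.15 = 735.15 K
D = 3.2168e-04 * exp(-178e3 / (8.314 * 735.15)) = 7.23647e-17 m^2/s
Step 2: J = D * (C1 - C2) / dx
J = 7.23647e-17 * (2.04 - 0.53) / 2.5e-03
J = 4.371e-14 kg/(m^2*s)


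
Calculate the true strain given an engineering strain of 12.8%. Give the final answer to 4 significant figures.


epsilon_true = ln(1 + epsilon_eng)
epsilon_true = ln(1 + 0.128)
epsilon_true = 0.1204


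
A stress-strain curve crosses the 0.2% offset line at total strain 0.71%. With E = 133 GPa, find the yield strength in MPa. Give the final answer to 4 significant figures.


Offset strain = 0.002
Elastic strain at yield = total_strain - offset = 7.1e-03 - 0.002 = 5.1e-03
sigma_y = E * elastic_strain = 133000 * 5.1e-03
sigma_y = 678.3 MPa


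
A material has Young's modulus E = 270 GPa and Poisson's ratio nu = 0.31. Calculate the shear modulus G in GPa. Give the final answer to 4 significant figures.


G = E / (2*(1+nu))
G = 270 / (2*(1+0.31))
G = 103.1 GPa


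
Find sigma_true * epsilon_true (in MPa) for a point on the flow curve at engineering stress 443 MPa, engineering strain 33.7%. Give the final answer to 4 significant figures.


sigma_true = sigma_eng * (1 + epsilon_eng)
sigma_true = 443 * (1 + 0.337) = 592.291 MPa
epsilon_true = ln(1 + epsilon_eng)
epsilon_true = ln(1 + 0.337) = 0.290428
sigma_true * epsilon_true = 592.291 * 0.290428 = 172 MPa


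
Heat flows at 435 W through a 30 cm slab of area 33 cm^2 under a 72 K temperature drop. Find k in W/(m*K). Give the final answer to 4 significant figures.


k = Q*L / (A*dT)
L = 0.3 m, A = 3.3e-03 m^2
k = 435 * 0.3 / (3.3e-03 * 72)
k = 549.2 W/(m*K)


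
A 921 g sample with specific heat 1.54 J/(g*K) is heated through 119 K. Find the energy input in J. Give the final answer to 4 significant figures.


Q = m * cp * dT
Q = 921 * 1.54 * 119
Q = 168800 J


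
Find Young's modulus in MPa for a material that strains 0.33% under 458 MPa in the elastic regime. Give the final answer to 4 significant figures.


E = sigma / epsilon
epsilon = 0.33% = 3.3e-03
E = 458 / 3.3e-03
E = 138800 MPa


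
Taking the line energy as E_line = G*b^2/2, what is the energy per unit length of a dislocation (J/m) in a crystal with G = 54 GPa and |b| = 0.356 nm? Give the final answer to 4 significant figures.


E = G*b^2/2
b = 0.356 nm = 3.56e-10 m
G = 54 GPa = 5.4e+10 Pa
E = 0.5 * 5.4e+10 * (3.56e-10)^2
E = 3.422e-09 J/m


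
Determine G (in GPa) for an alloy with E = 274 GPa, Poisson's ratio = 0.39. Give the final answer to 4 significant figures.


G = E / (2*(1+nu))
G = 274 / (2*(1+0.39))
G = 98.56 GPa


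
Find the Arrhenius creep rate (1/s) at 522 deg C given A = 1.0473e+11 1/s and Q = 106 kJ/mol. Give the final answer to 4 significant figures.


rate = A * exp(-Q / (R*T))
T = 522 + 273.15 = 795.15 K
rate = 1.0473e+11 * exp(-106e3 / (8.314 * 795.15))
rate = 11390 1/s


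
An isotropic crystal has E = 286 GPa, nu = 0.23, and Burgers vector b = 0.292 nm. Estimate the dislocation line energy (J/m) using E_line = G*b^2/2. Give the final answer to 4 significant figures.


Step 1: G = E / (2*(1+nu))
G = 286 / (2*(1+0.23)) = 116.26 GPa = 1.1626e+11 Pa
Step 2: E_line = G*b^2/2
b = 0.292 nm = 2.92e-10 m
E_line = 0.5 * 1.1626e+11 * (2.92e-10)^2 = 4.956e-09 J/m


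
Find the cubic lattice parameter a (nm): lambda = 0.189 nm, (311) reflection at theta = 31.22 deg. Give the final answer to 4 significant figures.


d = lambda / (2*sin(theta))
d = 0.189 / (2*sin(31.22 deg))
d = 0.182318 nm
a = d * sqrt(h^2+k^2+l^2) = 0.182318 * sqrt(11)
a = 0.6047 nm


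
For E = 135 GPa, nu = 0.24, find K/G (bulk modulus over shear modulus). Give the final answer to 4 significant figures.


G = E / (2*(1+nu))
G = 135 / (2*(1+0.24)) = 54.4355 GPa
K = E / (3*(1-2*nu))
K = 135 / (3*(1-2*0.24)) = 86.5385 GPa
K/G = 86.5385 / 54.4355 = 1.59


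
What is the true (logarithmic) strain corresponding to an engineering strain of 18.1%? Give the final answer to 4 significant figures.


epsilon_true = ln(1 + epsilon_eng)
epsilon_true = ln(1 + 0.181)
epsilon_true = 0.1664


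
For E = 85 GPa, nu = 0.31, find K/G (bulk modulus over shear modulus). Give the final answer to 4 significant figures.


G = E / (2*(1+nu))
G = 85 / (2*(1+0.31)) = 32.4427 GPa
K = E / (3*(1-2*nu))
K = 85 / (3*(1-2*0.31)) = 74.5614 GPa
K/G = 74.5614 / 32.4427 = 2.298


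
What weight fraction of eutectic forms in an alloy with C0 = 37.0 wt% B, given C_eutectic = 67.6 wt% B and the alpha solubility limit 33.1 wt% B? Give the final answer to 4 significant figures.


f_primary = (C_e - C0) / (C_e - C_alpha_max)
f_primary = (67.6 - 37.0) / (67.6 - 33.1)
f_primary = 0.886957
f_eutectic = 1 - 0.886957 = 0.113


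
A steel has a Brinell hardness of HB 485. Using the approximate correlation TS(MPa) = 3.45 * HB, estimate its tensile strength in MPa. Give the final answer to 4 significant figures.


TS (MPa) = 3.45 * HB
TS = 3.45 * 485
TS = 1673 MPa


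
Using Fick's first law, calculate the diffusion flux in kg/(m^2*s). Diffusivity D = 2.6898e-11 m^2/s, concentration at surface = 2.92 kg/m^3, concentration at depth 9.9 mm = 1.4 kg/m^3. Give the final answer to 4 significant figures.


J = -D * (dC/dx) = D * (C1 - C2) / dx
J = 2.6898e-11 * (2.92 - 1.4) / 9.9e-03
J = 4.13e-09 kg/(m^2*s)


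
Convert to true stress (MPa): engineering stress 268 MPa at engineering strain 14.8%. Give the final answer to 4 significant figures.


sigma_true = sigma_eng * (1 + epsilon_eng)
sigma_true = 268 * (1 + 0.148)
sigma_true = 307.7 MPa


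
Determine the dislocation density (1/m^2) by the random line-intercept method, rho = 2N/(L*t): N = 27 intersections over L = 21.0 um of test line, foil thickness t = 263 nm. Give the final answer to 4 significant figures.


rho = 2N / (L * t)
L = 21.0 um = 2.1e-05 m, t = 263 nm = 2.63e-07 m
rho = 2 * 27 / (2.1e-05 * 2.63e-07)
rho = 9.777e+12 1/m^2


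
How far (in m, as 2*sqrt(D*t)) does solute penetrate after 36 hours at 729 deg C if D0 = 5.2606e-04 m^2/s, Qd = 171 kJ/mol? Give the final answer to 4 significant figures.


Step 1: D = D0 * exp(-Qd/(R*T))
T = 1002.15 K
D = 5.2606e-04 * exp(-171e3 / (8.314 * 1002.15)) = 6.42322e-13 m^2/s
Step 2: L = 2*sqrt(D*t)
t = 36 h = 129600 s
L = 2*sqrt(6.42322e-13 * 129600) = 5.77e-04 m


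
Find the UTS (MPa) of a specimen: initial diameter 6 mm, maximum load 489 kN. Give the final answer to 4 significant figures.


A0 = pi*(d/2)^2 = pi*(6/2)^2 = 28.2743 mm^2
UTS = F_max / A0 = 489*1000 / 28.2743
UTS = 17290 MPa


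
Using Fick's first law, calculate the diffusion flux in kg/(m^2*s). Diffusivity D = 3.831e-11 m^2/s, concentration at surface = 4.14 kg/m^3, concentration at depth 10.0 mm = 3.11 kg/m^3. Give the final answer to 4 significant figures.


J = -D * (dC/dx) = D * (C1 - C2) / dx
J = 3.831e-11 * (4.14 - 3.11) / 0.01
J = 3.946e-09 kg/(m^2*s)


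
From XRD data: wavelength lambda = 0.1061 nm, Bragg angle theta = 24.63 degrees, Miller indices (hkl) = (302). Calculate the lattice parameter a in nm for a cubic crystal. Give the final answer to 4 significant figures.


d = lambda / (2*sin(theta))
d = 0.1061 / (2*sin(24.63 deg))
d = 0.127292 nm
a = d * sqrt(h^2+k^2+l^2) = 0.127292 * sqrt(13)
a = 0.459 nm


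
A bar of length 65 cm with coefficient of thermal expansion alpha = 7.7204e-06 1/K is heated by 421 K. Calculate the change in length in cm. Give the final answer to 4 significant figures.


dL = L0 * alpha * dT
dL = 65 * 7.7204e-06 * 421
dL = 0.2113 cm


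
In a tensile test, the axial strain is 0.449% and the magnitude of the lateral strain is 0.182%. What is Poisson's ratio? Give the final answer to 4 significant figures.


nu = -epsilon_lat / epsilon_axial
Lateral strain is contraction (negative), so using magnitudes:
nu = 0.182 / 0.449
nu = 0.4053


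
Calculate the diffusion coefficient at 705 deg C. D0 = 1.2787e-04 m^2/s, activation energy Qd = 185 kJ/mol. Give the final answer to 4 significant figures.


D = D0 * exp(-Qd / (R*T))
T = 978.15 K
D = 1.2787e-04 * exp(-185e3 / (8.314 * 978.15))
D = 1.687e-14 m^2/s


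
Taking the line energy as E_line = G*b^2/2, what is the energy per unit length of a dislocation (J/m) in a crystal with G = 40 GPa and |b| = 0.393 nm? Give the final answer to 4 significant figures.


E = G*b^2/2
b = 0.393 nm = 3.93e-10 m
G = 40 GPa = 4e+10 Pa
E = 0.5 * 4e+10 * (3.93e-10)^2
E = 3.089e-09 J/m


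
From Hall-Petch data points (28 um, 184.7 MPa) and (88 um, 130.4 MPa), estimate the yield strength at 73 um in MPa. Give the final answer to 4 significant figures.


sigma_y = sigma0 + k / sqrt(d)
1/sqrt(d1) = 1/sqrt(2.8e-05) = 188.982;  1/sqrt(d2) = 106.6
k = (sigma1 - sigma2) / (1/sqrt(d1) - 1/sqrt(d2)) = (184.7 - 130.4) / (188.982 - 106.6) = 0.659126 MPa*m^0.5
sigma0 = sigma1 - k/sqrt(d1) = 184.7 - 0.659126*188.982 = 60.137 MPa
sigma_y(d3) = 60.137 + 0.659126 / sqrt(7.3e-05) = 137.3 MPa


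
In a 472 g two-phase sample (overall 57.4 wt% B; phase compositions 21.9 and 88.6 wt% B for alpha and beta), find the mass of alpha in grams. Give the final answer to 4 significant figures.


f_alpha = (C_beta - C0) / (C_beta - C_alpha)
f_alpha = (88.6 - 57.4) / (88.6 - 21.9) = 0.467766
m_alpha = f_alpha * m_total = 0.467766 * 472 = 220.8 g


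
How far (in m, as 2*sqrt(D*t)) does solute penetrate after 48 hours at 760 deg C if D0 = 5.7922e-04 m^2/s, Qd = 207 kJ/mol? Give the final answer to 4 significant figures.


Step 1: D = D0 * exp(-Qd/(R*T))
T = 1033.15 K
D = 5.7922e-04 * exp(-207e3 / (8.314 * 1033.15)) = 1.98076e-14 m^2/s
Step 2: L = 2*sqrt(D*t)
t = 48 h = 172800 s
L = 2*sqrt(1.98076e-14 * 172800) = 1.17e-04 m


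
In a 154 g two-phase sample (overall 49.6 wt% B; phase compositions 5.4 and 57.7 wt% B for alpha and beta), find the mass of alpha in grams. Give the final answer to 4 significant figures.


f_alpha = (C_beta - C0) / (C_beta - C_alpha)
f_alpha = (57.7 - 49.6) / (57.7 - 5.4) = 0.154876
m_alpha = f_alpha * m_total = 0.154876 * 154 = 23.85 g


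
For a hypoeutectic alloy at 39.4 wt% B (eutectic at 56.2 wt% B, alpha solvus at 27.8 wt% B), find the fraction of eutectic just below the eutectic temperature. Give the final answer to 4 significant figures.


f_primary = (C_e - C0) / (C_e - C_alpha_max)
f_primary = (56.2 - 39.4) / (56.2 - 27.8)
f_primary = 0.591549
f_eutectic = 1 - 0.591549 = 0.4085


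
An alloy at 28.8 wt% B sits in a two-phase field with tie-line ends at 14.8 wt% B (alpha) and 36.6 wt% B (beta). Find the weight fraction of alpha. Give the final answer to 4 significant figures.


f_alpha = (C_beta - C0) / (C_beta - C_alpha)
f_alpha = (36.6 - 28.8) / (36.6 - 14.8)
f_alpha = 0.3578


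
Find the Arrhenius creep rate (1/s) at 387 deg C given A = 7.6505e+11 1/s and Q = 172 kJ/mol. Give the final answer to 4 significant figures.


rate = A * exp(-Q / (R*T))
T = 387 + 273.15 = 660.15 K
rate = 7.6505e+11 * exp(-172e3 / (8.314 * 660.15))
rate = 0.01878 1/s


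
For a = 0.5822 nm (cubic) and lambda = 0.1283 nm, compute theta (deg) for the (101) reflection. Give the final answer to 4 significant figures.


d = a / sqrt(h^2+k^2+l^2)
d = 0.5822 / sqrt(2) = 0.411678 nm
lambda = 2*d*sin(theta)  =>  sin(theta) = lambda / (2*d)
sin(theta) = 0.1283 / (2 * 0.411678) = 0.155826
theta = 8.965 deg


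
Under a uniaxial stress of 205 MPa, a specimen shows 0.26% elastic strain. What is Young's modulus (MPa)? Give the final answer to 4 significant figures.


E = sigma / epsilon
epsilon = 0.26% = 2.6e-03
E = 205 / 2.6e-03
E = 78850 MPa


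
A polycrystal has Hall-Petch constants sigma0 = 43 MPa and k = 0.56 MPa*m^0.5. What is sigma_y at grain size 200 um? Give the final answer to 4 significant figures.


sigma_y = sigma0 + k / sqrt(d)
d = 200 um = 2e-04 m
sigma_y = 43 + 0.56 / sqrt(2e-04)
sigma_y = 82.6 MPa


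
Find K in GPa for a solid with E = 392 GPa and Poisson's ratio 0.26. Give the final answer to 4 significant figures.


K = E / (3*(1-2*nu))
K = 392 / (3*(1-2*0.26))
K = 272.2 GPa


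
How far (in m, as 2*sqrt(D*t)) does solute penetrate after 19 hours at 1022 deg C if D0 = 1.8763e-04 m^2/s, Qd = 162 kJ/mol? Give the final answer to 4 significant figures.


Step 1: D = D0 * exp(-Qd/(R*T))
T = 1295.15 K
D = 1.8763e-04 * exp(-162e3 / (8.314 * 1295.15)) = 5.48847e-11 m^2/s
Step 2: L = 2*sqrt(D*t)
t = 19 h = 68400 s
L = 2*sqrt(5.48847e-11 * 68400) = 3.875e-03 m


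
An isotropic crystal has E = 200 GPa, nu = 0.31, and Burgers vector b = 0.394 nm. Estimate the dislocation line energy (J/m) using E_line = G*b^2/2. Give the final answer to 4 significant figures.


Step 1: G = E / (2*(1+nu))
G = 200 / (2*(1+0.31)) = 76.3359 GPa = 7.63359e+10 Pa
Step 2: E_line = G*b^2/2
b = 0.394 nm = 3.94e-10 m
E_line = 0.5 * 7.63359e+10 * (3.94e-10)^2 = 5.925e-09 J/m


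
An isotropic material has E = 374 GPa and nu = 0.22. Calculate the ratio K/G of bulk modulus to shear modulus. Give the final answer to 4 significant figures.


G = E / (2*(1+nu))
G = 374 / (2*(1+0.22)) = 153.279 GPa
K = E / (3*(1-2*nu))
K = 374 / (3*(1-2*0.22)) = 222.619 GPa
K/G = 222.619 / 153.279 = 1.452


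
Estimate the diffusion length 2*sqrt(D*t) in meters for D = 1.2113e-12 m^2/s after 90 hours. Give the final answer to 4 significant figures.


t = 90 hr = 324000 s
Diffusion length = 2*sqrt(D*t)
= 2*sqrt(1.2113e-12 * 324000)
= 1.253e-03 m


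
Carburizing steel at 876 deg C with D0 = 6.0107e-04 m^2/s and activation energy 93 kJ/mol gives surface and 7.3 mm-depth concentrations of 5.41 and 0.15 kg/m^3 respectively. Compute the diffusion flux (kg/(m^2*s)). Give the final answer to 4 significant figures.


Step 1: D = D0 * exp(-Qd/(R*T))
T = 876 + 273.15 = 1149.15 K
D = 6.0107e-04 * exp(-93e3 / (8.314 * 1149.15)) = 3.56004e-08 m^2/s
Step 2: J = D * (C1 - C2) / dx
J = 3.56004e-08 * (5.41 - 0.15) / 7.3e-03
J = 2.565e-05 kg/(m^2*s)


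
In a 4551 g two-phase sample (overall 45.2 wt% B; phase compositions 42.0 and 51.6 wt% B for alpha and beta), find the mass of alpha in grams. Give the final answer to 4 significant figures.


f_alpha = (C_beta - C0) / (C_beta - C_alpha)
f_alpha = (51.6 - 45.2) / (51.6 - 42.0) = 0.666667
m_alpha = f_alpha * m_total = 0.666667 * 4551 = 3034 g


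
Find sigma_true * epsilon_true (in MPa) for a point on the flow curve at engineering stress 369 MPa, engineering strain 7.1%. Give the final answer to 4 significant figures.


sigma_true = sigma_eng * (1 + epsilon_eng)
sigma_true = 369 * (1 + 0.071) = 395.199 MPa
epsilon_true = ln(1 + epsilon_eng)
epsilon_true = ln(1 + 0.071) = 0.0685928
sigma_true * epsilon_true = 395.199 * 0.0685928 = 27.11 MPa


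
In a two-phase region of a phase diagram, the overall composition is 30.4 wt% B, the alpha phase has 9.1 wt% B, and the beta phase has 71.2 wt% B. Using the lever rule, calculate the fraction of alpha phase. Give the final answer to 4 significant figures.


f_alpha = (C_beta - C0) / (C_beta - C_alpha)
f_alpha = (71.2 - 30.4) / (71.2 - 9.1)
f_alpha = 0.657


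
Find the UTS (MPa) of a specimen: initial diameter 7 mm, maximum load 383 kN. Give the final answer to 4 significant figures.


A0 = pi*(d/2)^2 = pi*(7/2)^2 = 38.4845 mm^2
UTS = F_max / A0 = 383*1000 / 38.4845
UTS = 9952 MPa


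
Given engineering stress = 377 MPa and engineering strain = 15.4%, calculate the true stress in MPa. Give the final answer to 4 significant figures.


sigma_true = sigma_eng * (1 + epsilon_eng)
sigma_true = 377 * (1 + 0.154)
sigma_true = 435.1 MPa


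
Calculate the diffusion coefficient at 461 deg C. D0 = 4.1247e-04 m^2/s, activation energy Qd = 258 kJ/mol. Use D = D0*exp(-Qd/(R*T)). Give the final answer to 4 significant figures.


D = D0 * exp(-Qd / (R*T))
T = 734.15 K
D = 4.1247e-04 * exp(-258e3 / (8.314 * 734.15))
D = 1.812e-22 m^2/s


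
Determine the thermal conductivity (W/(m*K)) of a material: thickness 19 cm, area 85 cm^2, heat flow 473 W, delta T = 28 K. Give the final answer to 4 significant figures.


k = Q*L / (A*dT)
L = 0.19 m, A = 8.5e-03 m^2
k = 473 * 0.19 / (8.5e-03 * 28)
k = 377.6 W/(m*K)


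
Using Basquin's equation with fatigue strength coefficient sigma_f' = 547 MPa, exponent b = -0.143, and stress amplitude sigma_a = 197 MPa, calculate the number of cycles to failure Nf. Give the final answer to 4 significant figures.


sigma_a = sigma_f' * (2*Nf)^b
2*Nf = (sigma_a / sigma_f')^(1/b)
2*Nf = (197 / 547)^(1/-0.143)
2*Nf = 1263.42
Nf = 631.7 cycles


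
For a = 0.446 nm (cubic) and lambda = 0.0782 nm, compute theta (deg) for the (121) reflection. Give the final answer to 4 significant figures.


d = a / sqrt(h^2+k^2+l^2)
d = 0.446 / sqrt(6) = 0.182079 nm
lambda = 2*d*sin(theta)  =>  sin(theta) = lambda / (2*d)
sin(theta) = 0.0782 / (2 * 0.182079) = 0.214742
theta = 12.4 deg


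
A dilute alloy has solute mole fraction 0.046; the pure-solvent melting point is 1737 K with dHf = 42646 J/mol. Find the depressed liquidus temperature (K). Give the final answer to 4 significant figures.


dT = R*Tm^2*x / dHf
dT = 8.314 * 1737^2 * 0.046 / 42646
dT = 27.0576 K
T_new = 1737 - 27.0576 = 1710 K


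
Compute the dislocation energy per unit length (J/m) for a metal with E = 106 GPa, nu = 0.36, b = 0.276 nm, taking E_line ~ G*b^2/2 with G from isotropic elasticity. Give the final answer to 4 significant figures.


Step 1: G = E / (2*(1+nu))
G = 106 / (2*(1+0.36)) = 38.9706 GPa = 3.89706e+10 Pa
Step 2: E_line = G*b^2/2
b = 0.276 nm = 2.76e-10 m
E_line = 0.5 * 3.89706e+10 * (2.76e-10)^2 = 1.484e-09 J/m


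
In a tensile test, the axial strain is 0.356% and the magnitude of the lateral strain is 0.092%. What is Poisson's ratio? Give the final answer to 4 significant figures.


nu = -epsilon_lat / epsilon_axial
Lateral strain is contraction (negative), so using magnitudes:
nu = 0.092 / 0.356
nu = 0.2584


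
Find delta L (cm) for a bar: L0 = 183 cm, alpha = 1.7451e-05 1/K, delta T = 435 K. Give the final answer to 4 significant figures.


dL = L0 * alpha * dT
dL = 183 * 1.7451e-05 * 435
dL = 1.389 cm


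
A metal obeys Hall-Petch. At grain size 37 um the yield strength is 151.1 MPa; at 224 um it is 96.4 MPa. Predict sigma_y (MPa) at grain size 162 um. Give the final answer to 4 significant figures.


sigma_y = sigma0 + k / sqrt(d)
1/sqrt(d1) = 1/sqrt(3.7e-05) = 164.399;  1/sqrt(d2) = 66.8153
k = (sigma1 - sigma2) / (1/sqrt(d1) - 1/sqrt(d2)) = (151.1 - 96.4) / (164.399 - 66.8153) = 0.560545 MPa*m^0.5
sigma0 = sigma1 - k/sqrt(d1) = 151.1 - 0.560545*164.399 = 58.947 MPa
sigma_y(d3) = 58.947 + 0.560545 / sqrt(1.62e-04) = 103 MPa
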